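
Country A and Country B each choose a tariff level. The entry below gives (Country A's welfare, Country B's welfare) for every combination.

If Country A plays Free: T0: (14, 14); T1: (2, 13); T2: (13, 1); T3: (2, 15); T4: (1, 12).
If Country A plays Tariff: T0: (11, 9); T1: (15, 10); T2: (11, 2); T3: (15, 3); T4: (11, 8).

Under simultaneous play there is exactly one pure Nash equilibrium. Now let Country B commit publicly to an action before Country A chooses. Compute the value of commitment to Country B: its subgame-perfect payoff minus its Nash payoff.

Country A best-responds to each possible Country B move:
- T0 → Country A plays Free (best of 14, 11); Country B gets 14.
- T1 → Country A plays Tariff (best of 2, 15); Country B gets 10.
- T2 → Country A plays Free (best of 13, 11); Country B gets 1.
- T3 → Country A plays Tariff (best of 2, 15); Country B gets 3.
- T4 → Country A plays Tariff (best of 1, 11); Country B gets 8.
Country B's induced payoffs are 14, 10, 1, 3, 8, so Country B commits to T0. Subgame-perfect outcome: (Free, T0) with payoffs (14, 14).
Under simultaneous play:
Country A's best replies: T0→Free; T1→Tariff; T2→Free; T3→Tariff; T4→Tariff.
Country B's best replies: Free→T3; Tariff→T1.
The unique mutual best reply is (Tariff, T1), giving (15, 10).
Country B's commitment gain: 14 − 10 = 4.

4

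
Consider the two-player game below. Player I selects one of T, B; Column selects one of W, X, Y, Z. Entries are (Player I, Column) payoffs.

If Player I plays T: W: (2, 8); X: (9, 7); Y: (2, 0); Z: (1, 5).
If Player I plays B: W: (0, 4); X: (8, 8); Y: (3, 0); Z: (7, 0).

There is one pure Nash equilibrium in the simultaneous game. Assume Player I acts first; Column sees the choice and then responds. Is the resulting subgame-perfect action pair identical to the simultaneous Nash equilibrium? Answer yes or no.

Solve by backward induction (Player I leads).
- T: Column compares 8, 7, 0, 5 and picks W; Player I would get 2.
- B: Column compares 4, 8, 0, 0 and picks X; Player I would get 8.
Maximizing over 2, 8, Player I chooses B. Subgame-perfect outcome: (B, X) with payoffs (8, 8).
Now find the simultaneous Nash equilibrium.
Player I's best replies: W→T; X→T; Y→B; Z→B.
Column's best replies: T→W; B→X.
The unique mutual best reply is (T, W), giving (2, 8).
Sequential outcome (B, X) differs from the Nash profile (T, W).

no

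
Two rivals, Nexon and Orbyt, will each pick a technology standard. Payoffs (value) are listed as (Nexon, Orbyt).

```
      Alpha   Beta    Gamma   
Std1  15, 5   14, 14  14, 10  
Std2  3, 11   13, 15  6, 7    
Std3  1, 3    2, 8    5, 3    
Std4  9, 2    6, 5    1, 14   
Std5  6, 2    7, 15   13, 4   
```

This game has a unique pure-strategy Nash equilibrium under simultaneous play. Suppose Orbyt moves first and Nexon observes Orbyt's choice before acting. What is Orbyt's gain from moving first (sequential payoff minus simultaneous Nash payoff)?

Work backward from Nexon's decision.
- Alpha: Nexon compares 15, 3, 1, 9, 6 and picks Std1; Orbyt would get 5.
- Beta: Nexon compares 14, 13, 2, 6, 7 and picks Std1; Orbyt would get 14.
- Gamma: Nexon compares 14, 6, 5, 1, 13 and picks Std1; Orbyt would get 10.
Among 5, 14, 10, the best is 14 at Beta. Subgame-perfect outcome: (Std1, Beta) with payoffs (14, 14).
Now find the simultaneous Nash equilibrium.
Nexon's best replies: Alpha→Std1; Beta→Std1; Gamma→Std1.
Orbyt's best replies: Std1→Beta; Std2→Beta; Std3→Beta; Std4→Gamma; Std5→Beta.
Only (Std1, Beta) has each player best-responding; Nash payoffs (14, 14).
Orbyt's commitment gain: 14 − 14 = 0.

0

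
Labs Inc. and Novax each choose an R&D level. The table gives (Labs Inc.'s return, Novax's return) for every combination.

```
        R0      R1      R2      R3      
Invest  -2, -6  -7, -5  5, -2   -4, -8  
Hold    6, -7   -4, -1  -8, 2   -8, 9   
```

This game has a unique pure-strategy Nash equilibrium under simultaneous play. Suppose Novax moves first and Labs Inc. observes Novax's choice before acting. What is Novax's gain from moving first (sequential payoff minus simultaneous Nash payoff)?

1

Solve by backward induction (Novax leads).
- R0 → Labs Inc. plays Hold (best of -2, 6); Novax gets -7.
- R1 → Labs Inc. plays Hold (best of -7, -4); Novax gets -1.
- R2 → Labs Inc. plays Invest (best of 5, -8); Novax gets -2.
- R3 → Labs Inc. plays Invest (best of -4, -8); Novax gets -8.
Novax's induced payoffs are -7, -1, -2, -8, so Novax commits to R1. Subgame-perfect outcome: (Hold, R1) with payoffs (-4, -1).
For the simultaneous game, intersect best replies.
Labs Inc.'s best replies: R0→Hold; R1→Hold; R2→Invest; R3→Invest.
Novax's best replies: Invest→R2; Hold→R3.
Only (Invest, R2) has each player best-responding; Nash payoffs (5, -2).
Novax's commitment gain: -1 − -2 = 1.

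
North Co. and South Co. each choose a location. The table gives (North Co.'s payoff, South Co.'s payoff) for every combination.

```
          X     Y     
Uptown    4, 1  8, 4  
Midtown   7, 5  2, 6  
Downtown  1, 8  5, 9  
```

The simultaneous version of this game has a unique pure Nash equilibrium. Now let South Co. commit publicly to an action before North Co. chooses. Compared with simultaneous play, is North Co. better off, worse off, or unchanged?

Work backward from North Co.'s decision.
- X: North Co. compares 4, 7, 1 and picks Midtown; South Co. would get 5.
- Y: North Co. compares 8, 2, 5 and picks Uptown; South Co. would get 4.
Among 5, 4, the best is 5 at X. Subgame-perfect outcome: (Midtown, X) with payoffs (7, 5).
Under simultaneous play:
North Co.'s best replies: X→Midtown; Y→Uptown.
South Co.'s best replies: Uptown→Y; Midtown→Y; Downtown→Y.
Only (Uptown, Y) has each player best-responding; Nash payoffs (8, 4).
North Co. earns 7 sequentially versus 8 at the Nash outcome: worse off.

worse off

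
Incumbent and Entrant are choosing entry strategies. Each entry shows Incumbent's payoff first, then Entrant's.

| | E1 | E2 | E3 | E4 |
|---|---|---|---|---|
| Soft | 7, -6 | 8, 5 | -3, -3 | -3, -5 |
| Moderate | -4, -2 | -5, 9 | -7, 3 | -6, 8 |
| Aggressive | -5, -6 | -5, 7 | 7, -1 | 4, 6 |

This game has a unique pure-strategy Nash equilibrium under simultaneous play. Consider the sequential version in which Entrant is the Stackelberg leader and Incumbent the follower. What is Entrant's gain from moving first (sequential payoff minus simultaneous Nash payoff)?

1

Incumbent best-responds to each possible Entrant move:
- E1 → Incumbent plays Soft (best of 7, -4, -5); Entrant gets -6.
- E2 → Incumbent plays Soft (best of 8, -5, -5); Entrant gets 5.
- E3 → Incumbent plays Aggressive (best of -3, -7, 7); Entrant gets -1.
- E4 → Incumbent plays Aggressive (best of -3, -6, 4); Entrant gets 6.
Maximizing over -6, 5, -1, 6, Entrant chooses E4. Subgame-perfect outcome: (Aggressive, E4) with payoffs (4, 6).
For the simultaneous game, intersect best replies.
Incumbent's best replies: E1→Soft; E2→Soft; E3→Aggressive; E4→Aggressive.
Entrant's best replies: Soft→E2; Moderate→E2; Aggressive→E2.
The unique mutual best reply is (Soft, E2), giving (8, 5).
Entrant's commitment gain: 6 − 5 = 1.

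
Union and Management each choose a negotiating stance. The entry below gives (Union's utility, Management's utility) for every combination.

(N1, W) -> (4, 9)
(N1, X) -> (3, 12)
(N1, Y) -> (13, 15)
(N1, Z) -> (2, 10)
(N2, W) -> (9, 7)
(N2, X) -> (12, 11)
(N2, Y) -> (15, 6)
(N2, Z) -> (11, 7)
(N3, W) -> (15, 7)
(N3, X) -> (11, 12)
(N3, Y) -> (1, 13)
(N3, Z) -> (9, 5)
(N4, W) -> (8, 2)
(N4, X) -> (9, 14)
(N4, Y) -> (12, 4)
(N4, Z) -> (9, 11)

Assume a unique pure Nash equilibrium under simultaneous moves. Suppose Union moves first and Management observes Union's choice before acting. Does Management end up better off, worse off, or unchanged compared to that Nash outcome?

Backward induction with Union moving first.
- N1 → Management plays Y (best of 9, 12, 15, 10); Union gets 13.
- N2 → Management plays X (best of 7, 11, 6, 7); Union gets 12.
- N3 → Management plays Y (best of 7, 12, 13, 5); Union gets 1.
- N4 → Management plays X (best of 2, 14, 4, 11); Union gets 9.
Maximizing over 13, 12, 1, 9, Union chooses N1. Subgame-perfect outcome: (N1, Y) with payoffs (13, 15).
Under simultaneous play:
Union's best replies: W→N3; X→N2; Y→N2; Z→N2.
Management's best replies: N1→Y; N2→X; N3→Y; N4→X.
The unique mutual best reply is (N2, X), giving (12, 11).
Management earns 15 sequentially versus 11 at the Nash outcome: better off.

better off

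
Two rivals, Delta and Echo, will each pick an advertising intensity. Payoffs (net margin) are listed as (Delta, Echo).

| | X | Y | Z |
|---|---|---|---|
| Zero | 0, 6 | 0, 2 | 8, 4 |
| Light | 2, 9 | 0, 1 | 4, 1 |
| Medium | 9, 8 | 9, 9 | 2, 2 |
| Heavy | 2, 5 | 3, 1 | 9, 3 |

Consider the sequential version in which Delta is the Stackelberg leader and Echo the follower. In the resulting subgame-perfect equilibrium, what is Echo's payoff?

9

Solve by backward induction (Delta leads).
- Zero: Echo compares 6, 2, 4 and picks X; Delta would get 0.
- Light: Echo compares 9, 1, 1 and picks X; Delta would get 2.
- Medium: Echo compares 8, 9, 2 and picks Y; Delta would get 9.
- Heavy: Echo compares 5, 1, 3 and picks X; Delta would get 2.
Among 0, 2, 9, 2, the best is 9 at Medium. Subgame-perfect outcome: (Medium, Y) with payoffs (9, 9).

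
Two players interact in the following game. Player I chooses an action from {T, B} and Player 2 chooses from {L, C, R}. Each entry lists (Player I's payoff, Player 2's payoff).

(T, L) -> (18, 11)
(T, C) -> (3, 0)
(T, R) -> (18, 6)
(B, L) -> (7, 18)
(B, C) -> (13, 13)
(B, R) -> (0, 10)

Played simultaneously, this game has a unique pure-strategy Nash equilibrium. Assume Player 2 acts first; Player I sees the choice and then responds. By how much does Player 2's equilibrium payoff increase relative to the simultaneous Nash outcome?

Solve by backward induction (Player 2 leads).
- L: BR = T, leader payoff 11.
- C: BR = B, leader payoff 13.
- R: BR = T, leader payoff 6.
Among 11, 13, 6, the best is 13 at C. Subgame-perfect outcome: (B, C) with payoffs (13, 13).
Under simultaneous play:
Player I's best replies: L→T; C→B; R→T.
Player 2's best replies: T→L; B→L.
The unique mutual best reply is (T, L), giving (18, 11).
Player 2's commitment gain: 13 − 11 = 2.

2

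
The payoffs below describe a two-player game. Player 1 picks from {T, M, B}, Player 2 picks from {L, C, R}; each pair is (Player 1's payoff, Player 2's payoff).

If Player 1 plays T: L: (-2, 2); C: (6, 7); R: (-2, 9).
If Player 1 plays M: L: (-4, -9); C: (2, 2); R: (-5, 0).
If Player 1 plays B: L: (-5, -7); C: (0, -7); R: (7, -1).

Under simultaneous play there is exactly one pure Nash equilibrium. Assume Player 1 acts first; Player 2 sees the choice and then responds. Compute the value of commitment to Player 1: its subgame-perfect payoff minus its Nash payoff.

0

Backward induction with Player 1 moving first.
- T: Player 2 compares 2, 7, 9 and picks R; Player 1 would get -2.
- M: Player 2 compares -9, 2, 0 and picks C; Player 1 would get 2.
- B: Player 2 compares -7, -7, -1 and picks R; Player 1 would get 7.
Player 1's induced payoffs are -2, 2, 7, so Player 1 commits to B. Subgame-perfect outcome: (B, R) with payoffs (7, -1).
For the simultaneous game, intersect best replies.
Player 1's best replies: L→T; C→T; R→B.
Player 2's best replies: T→R; M→C; B→R.
Only (B, R) has each player best-responding; Nash payoffs (7, -1).
Player 1's commitment gain: 7 − 7 = 0.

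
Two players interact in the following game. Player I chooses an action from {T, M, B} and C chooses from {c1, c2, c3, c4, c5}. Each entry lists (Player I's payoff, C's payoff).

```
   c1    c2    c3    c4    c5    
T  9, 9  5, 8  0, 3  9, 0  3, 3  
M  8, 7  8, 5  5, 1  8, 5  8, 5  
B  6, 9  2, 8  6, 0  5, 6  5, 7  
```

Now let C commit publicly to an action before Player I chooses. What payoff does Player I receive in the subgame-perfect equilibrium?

9

Work backward from Player I's decision.
- c1 → Player I plays T (best of 9, 8, 6); C gets 9.
- c2 → Player I plays M (best of 5, 8, 2); C gets 5.
- c3 → Player I plays B (best of 0, 5, 6); C gets 0.
- c4 → Player I plays T (best of 9, 8, 5); C gets 0.
- c5 → Player I plays M (best of 3, 8, 5); C gets 5.
Among 9, 5, 0, 0, 5, the best is 9 at c1. Subgame-perfect outcome: (T, c1) with payoffs (9, 9).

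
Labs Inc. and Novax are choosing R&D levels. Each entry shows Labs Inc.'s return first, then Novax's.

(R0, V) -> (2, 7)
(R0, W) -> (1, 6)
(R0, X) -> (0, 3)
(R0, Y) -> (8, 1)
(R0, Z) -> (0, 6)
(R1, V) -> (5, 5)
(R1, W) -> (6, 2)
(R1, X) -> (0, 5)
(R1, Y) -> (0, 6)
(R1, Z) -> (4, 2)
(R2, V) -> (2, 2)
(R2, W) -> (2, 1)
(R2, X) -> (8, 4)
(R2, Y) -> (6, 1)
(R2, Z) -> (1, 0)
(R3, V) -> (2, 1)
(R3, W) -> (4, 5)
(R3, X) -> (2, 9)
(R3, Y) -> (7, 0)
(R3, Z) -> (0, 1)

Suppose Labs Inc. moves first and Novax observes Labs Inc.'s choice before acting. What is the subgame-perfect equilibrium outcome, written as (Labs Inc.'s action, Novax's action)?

Work backward from Novax's decision.
- R0: BR = V, leader payoff 2.
- R1: BR = Y, leader payoff 0.
- R2: BR = X, leader payoff 8.
- R3: BR = X, leader payoff 2.
Labs Inc.'s induced payoffs are 2, 0, 8, 2, so Labs Inc. commits to R2. Subgame-perfect outcome: (R2, X) with payoffs (8, 4).

(R2, X)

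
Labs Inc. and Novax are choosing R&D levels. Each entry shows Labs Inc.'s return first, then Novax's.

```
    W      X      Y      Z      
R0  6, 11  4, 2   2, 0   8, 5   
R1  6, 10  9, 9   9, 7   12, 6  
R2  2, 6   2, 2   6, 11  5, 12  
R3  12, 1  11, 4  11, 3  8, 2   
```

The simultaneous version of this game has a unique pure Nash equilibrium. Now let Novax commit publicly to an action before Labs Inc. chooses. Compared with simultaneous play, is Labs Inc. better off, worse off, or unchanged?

better off

Solve by backward induction (Novax leads).
- W: Labs Inc. compares 6, 6, 2, 12 and picks R3; Novax would get 1.
- X: Labs Inc. compares 4, 9, 2, 11 and picks R3; Novax would get 4.
- Y: Labs Inc. compares 2, 9, 6, 11 and picks R3; Novax would get 3.
- Z: Labs Inc. compares 8, 12, 5, 8 and picks R1; Novax would get 6.
Novax's induced payoffs are 1, 4, 3, 6, so Novax commits to Z. Subgame-perfect outcome: (R1, Z) with payoffs (12, 6).
Now find the simultaneous Nash equilibrium.
Labs Inc.'s best replies: W→R3; X→R3; Y→R3; Z→R1.
Novax's best replies: R0→W; R1→W; R2→Z; R3→X.
Only (R3, X) has each player best-responding; Nash payoffs (11, 4).
Labs Inc. earns 12 sequentially versus 11 at the Nash outcome: better off.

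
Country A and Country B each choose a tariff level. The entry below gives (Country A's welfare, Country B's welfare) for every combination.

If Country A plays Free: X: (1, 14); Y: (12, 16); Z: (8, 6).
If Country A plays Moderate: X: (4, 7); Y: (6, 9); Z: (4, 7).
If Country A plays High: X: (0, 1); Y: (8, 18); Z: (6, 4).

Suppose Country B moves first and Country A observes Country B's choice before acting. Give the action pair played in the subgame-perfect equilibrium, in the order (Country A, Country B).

(Free, Y)

Country A best-responds to each possible Country B move:
- X: BR = Moderate, leader payoff 7.
- Y: BR = Free, leader payoff 16.
- Z: BR = Free, leader payoff 6.
Country B's induced payoffs are 7, 16, 6, so Country B commits to Y. Subgame-perfect outcome: (Free, Y) with payoffs (12, 16).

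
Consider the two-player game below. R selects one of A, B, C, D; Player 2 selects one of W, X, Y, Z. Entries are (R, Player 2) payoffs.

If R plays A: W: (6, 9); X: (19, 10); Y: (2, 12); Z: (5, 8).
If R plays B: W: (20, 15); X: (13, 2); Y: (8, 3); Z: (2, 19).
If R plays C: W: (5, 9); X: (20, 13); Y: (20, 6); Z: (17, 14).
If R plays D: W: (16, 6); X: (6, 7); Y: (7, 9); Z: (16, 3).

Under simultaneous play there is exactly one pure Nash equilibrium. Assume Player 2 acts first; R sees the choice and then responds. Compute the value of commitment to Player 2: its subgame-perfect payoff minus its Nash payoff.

1

Backward induction with Player 2 moving first.
- W → R plays B (best of 6, 20, 5, 16); Player 2 gets 15.
- X → R plays C (best of 19, 13, 20, 6); Player 2 gets 13.
- Y → R plays C (best of 2, 8, 20, 7); Player 2 gets 6.
- Z → R plays C (best of 5, 2, 17, 16); Player 2 gets 14.
Among 15, 13, 6, 14, the best is 15 at W. Subgame-perfect outcome: (B, W) with payoffs (20, 15).
Now find the simultaneous Nash equilibrium.
R's best replies: W→B; X→C; Y→C; Z→C.
Player 2's best replies: A→Y; B→Z; C→Z; D→Y.
The unique mutual best reply is (C, Z), giving (17, 14).
Player 2's commitment gain: 15 − 14 = 1.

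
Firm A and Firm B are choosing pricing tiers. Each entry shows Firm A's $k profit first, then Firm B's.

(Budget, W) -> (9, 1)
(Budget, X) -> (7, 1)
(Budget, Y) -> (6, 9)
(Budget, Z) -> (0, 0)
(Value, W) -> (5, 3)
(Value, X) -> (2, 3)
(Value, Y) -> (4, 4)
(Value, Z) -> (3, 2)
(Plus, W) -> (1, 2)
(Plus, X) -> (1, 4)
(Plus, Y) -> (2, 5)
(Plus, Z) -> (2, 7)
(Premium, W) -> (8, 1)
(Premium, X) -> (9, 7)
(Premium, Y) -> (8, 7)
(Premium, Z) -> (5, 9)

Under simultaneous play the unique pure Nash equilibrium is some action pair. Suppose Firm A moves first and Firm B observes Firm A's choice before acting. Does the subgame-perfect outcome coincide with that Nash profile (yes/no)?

Firm B best-responds to each possible Firm A move:
- Budget: Firm B compares 1, 1, 9, 0 and picks Y; Firm A would get 6.
- Value: Firm B compares 3, 3, 4, 2 and picks Y; Firm A would get 4.
- Plus: Firm B compares 2, 4, 5, 7 and picks Z; Firm A would get 2.
- Premium: Firm B compares 1, 7, 7, 9 and picks Z; Firm A would get 5.
Among 6, 4, 2, 5, the best is 6 at Budget. Subgame-perfect outcome: (Budget, Y) with payoffs (6, 9).
For the simultaneous game, intersect best replies.
Firm A's best replies: W→Budget; X→Premium; Y→Premium; Z→Premium.
Firm B's best replies: Budget→Y; Value→Y; Plus→Z; Premium→Z.
The unique mutual best reply is (Premium, Z), giving (5, 9).
Sequential outcome (Budget, Y) differs from the Nash profile (Premium, Z).

no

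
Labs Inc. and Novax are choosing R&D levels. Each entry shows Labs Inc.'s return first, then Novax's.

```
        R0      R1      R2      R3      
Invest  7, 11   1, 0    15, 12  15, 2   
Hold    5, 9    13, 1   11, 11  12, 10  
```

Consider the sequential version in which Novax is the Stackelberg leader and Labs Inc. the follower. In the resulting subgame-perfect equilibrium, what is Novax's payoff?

Work backward from Labs Inc.'s decision.
- R0 → Labs Inc. plays Invest (best of 7, 5); Novax gets 11.
- R1 → Labs Inc. plays Hold (best of 1, 13); Novax gets 1.
- R2 → Labs Inc. plays Invest (best of 15, 11); Novax gets 12.
- R3 → Labs Inc. plays Invest (best of 15, 12); Novax gets 2.
Maximizing over 11, 1, 12, 2, Novax chooses R2. Subgame-perfect outcome: (Invest, R2) with payoffs (15, 12).

12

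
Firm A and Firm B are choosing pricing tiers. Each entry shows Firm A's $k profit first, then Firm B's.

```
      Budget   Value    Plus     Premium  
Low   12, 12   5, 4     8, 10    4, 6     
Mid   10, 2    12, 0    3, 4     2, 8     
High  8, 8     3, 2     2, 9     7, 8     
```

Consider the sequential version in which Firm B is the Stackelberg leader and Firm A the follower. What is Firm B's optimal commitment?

Firm A best-responds to each possible Firm B move:
- Budget → Firm A plays Low (best of 12, 10, 8); Firm B gets 12.
- Value → Firm A plays Mid (best of 5, 12, 3); Firm B gets 0.
- Plus → Firm A plays Low (best of 8, 3, 2); Firm B gets 10.
- Premium → Firm A plays High (best of 4, 2, 7); Firm B gets 8.
Firm B's induced payoffs are 12, 0, 10, 8, so Firm B commits to Budget. Subgame-perfect outcome: (Low, Budget) with payoffs (12, 12).

Budget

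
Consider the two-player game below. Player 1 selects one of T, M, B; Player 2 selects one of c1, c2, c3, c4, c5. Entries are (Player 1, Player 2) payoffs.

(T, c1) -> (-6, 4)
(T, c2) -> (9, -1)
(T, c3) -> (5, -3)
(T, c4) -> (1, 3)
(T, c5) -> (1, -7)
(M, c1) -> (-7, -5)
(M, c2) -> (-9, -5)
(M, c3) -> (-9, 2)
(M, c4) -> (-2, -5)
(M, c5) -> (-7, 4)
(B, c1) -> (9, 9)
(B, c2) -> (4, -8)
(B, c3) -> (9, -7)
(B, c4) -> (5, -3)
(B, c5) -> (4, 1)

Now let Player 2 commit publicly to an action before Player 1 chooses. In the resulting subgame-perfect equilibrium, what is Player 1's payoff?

Solve by backward induction (Player 2 leads).
- c1: Player 1 compares -6, -7, 9 and picks B; Player 2 would get 9.
- c2: Player 1 compares 9, -9, 4 and picks T; Player 2 would get -1.
- c3: Player 1 compares 5, -9, 9 and picks B; Player 2 would get -7.
- c4: Player 1 compares 1, -2, 5 and picks B; Player 2 would get -3.
- c5: Player 1 compares 1, -7, 4 and picks B; Player 2 would get 1.
Player 2's induced payoffs are 9, -1, -7, -3, 1, so Player 2 commits to c1. Subgame-perfect outcome: (B, c1) with payoffs (9, 9).

9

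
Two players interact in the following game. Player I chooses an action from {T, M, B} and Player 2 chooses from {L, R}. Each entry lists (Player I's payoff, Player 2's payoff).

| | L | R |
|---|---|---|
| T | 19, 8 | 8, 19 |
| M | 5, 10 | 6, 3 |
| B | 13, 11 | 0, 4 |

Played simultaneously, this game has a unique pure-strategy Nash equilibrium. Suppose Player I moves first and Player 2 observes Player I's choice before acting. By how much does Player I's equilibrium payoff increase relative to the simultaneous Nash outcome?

5

Backward induction with Player I moving first.
- T: Player 2 compares 8, 19 and picks R; Player I would get 8.
- M: Player 2 compares 10, 3 and picks L; Player I would get 5.
- B: Player 2 compares 11, 4 and picks L; Player I would get 13.
Player I's induced payoffs are 8, 5, 13, so Player I commits to B. Subgame-perfect outcome: (B, L) with payoffs (13, 11).
For the simultaneous game, intersect best replies.
Player I's best replies: L→T; R→T.
Player 2's best replies: T→R; M→L; B→L.
Only (T, R) has each player best-responding; Nash payoffs (8, 19).
Player I's commitment gain: 13 − 8 = 5.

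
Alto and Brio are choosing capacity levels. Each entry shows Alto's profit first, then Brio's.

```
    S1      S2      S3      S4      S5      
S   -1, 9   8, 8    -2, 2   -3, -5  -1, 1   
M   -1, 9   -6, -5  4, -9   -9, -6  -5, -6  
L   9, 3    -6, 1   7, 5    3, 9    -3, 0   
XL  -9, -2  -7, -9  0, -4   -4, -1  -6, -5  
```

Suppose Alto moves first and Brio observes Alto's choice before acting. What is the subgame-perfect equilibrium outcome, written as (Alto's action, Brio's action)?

Backward induction with Alto moving first.
- S → Brio plays S1 (best of 9, 8, 2, -5, 1); Alto gets -1.
- M → Brio plays S1 (best of 9, -5, -9, -6, -6); Alto gets -1.
- L → Brio plays S4 (best of 3, 1, 5, 9, 0); Alto gets 3.
- XL → Brio plays S4 (best of -2, -9, -4, -1, -5); Alto gets -4.
Alto's induced payoffs are -1, -1, 3, -4, so Alto commits to L. Subgame-perfect outcome: (L, S4) with payoffs (3, 9).

(L, S4)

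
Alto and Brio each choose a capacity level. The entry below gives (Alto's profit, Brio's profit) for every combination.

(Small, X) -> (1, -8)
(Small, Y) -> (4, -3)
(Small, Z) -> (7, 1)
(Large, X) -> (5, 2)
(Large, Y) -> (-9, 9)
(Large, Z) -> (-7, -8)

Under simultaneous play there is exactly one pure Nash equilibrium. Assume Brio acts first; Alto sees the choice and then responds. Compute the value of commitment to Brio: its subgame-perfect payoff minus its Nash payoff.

Backward induction with Brio moving first.
- X: Alto compares 1, 5 and picks Large; Brio would get 2.
- Y: Alto compares 4, -9 and picks Small; Brio would get -3.
- Z: Alto compares 7, -7 and picks Small; Brio would get 1.
Brio's induced payoffs are 2, -3, 1, so Brio commits to X. Subgame-perfect outcome: (Large, X) with payoffs (5, 2).
Now find the simultaneous Nash equilibrium.
Alto's best replies: X→Large; Y→Small; Z→Small.
Brio's best replies: Small→Z; Large→Y.
The unique mutual best reply is (Small, Z), giving (7, 1).
Brio's commitment gain: 2 − 1 = 1.

1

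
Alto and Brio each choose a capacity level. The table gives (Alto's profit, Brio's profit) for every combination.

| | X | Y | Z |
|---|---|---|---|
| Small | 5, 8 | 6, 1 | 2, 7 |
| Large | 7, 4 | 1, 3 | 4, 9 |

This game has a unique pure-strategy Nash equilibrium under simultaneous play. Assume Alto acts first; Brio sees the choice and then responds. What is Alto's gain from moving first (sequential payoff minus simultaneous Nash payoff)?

Work backward from Brio's decision.
- Small → Brio plays X (best of 8, 1, 7); Alto gets 5.
- Large → Brio plays Z (best of 4, 3, 9); Alto gets 4.
Maximizing over 5, 4, Alto chooses Small. Subgame-perfect outcome: (Small, X) with payoffs (5, 8).
Now find the simultaneous Nash equilibrium.
Alto's best replies: X→Large; Y→Small; Z→Large.
Brio's best replies: Small→X; Large→Z.
The unique mutual best reply is (Large, Z), giving (4, 9).
Alto's commitment gain: 5 − 4 = 1.

1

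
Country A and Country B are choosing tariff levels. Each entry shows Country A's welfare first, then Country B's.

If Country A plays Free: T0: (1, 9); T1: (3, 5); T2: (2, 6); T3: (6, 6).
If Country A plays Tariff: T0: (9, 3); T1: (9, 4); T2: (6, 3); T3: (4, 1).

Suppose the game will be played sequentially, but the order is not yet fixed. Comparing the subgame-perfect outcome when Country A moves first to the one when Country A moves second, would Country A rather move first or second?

first

If Country A leads: Country B's best replies are Free→T0, Tariff→T1; Country A's induced payoffs 1, 9; outcome (Tariff, T1), payoffs (9, 4).
If Country B leads: Country A's best replies are T0→Tariff, T1→Tariff, T2→Tariff, T3→Free; Country B's induced payoffs 3, 4, 3, 6; outcome (Free, T3), payoffs (6, 6).
Country A gets 9 moving first and 6 moving second, so Country A prefers to move first.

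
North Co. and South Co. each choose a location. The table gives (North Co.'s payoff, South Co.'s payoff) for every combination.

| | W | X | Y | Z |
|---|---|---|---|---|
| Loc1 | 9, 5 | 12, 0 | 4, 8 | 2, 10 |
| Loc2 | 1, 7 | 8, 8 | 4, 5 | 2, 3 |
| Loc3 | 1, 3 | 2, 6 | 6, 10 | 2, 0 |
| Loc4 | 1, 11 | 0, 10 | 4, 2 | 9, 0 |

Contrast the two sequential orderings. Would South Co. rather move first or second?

first

If North Co. leads: South Co.'s best replies are Loc1→Z, Loc2→X, Loc3→Y, Loc4→W; North Co.'s induced payoffs 2, 8, 6, 1; outcome (Loc2, X), payoffs (8, 8).
If South Co. leads: North Co.'s best replies are W→Loc1, X→Loc1, Y→Loc3, Z→Loc4; South Co.'s induced payoffs 5, 0, 10, 0; outcome (Loc3, Y), payoffs (6, 10).
South Co. gets 10 moving first and 8 moving second, so South Co. prefers to move first.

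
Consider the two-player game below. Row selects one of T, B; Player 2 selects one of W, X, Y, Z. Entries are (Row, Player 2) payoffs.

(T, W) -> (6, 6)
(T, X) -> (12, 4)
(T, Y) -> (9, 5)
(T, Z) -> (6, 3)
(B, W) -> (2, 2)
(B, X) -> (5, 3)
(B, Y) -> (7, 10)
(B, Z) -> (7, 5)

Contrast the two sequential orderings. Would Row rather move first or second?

first

If Row leads: Player 2's best replies are T→W, B→Y; Row's induced payoffs 6, 7; outcome (B, Y), payoffs (7, 10).
If Player 2 leads: Row's best replies are W→T, X→T, Y→T, Z→B; Player 2's induced payoffs 6, 4, 5, 5; outcome (T, W), payoffs (6, 6).
Row gets 7 moving first and 6 moving second, so Row prefers to move first.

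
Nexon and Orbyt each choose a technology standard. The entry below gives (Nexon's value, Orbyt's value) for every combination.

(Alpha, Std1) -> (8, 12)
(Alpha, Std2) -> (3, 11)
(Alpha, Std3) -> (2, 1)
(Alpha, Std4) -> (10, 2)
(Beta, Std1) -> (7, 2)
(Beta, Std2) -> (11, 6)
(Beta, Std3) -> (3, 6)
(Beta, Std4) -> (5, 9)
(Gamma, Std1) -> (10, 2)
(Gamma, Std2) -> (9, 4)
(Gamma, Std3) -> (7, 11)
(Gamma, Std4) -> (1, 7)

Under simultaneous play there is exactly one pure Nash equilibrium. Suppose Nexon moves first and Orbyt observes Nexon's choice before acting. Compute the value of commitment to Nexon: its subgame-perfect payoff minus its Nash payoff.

Backward induction with Nexon moving first.
- Alpha: Orbyt compares 12, 11, 1, 2 and picks Std1; Nexon would get 8.
- Beta: Orbyt compares 2, 6, 6, 9 and picks Std4; Nexon would get 5.
- Gamma: Orbyt compares 2, 4, 11, 7 and picks Std3; Nexon would get 7.
Among 8, 5, 7, the best is 8 at Alpha. Subgame-perfect outcome: (Alpha, Std1) with payoffs (8, 12).
Now find the simultaneous Nash equilibrium.
Nexon's best replies: Std1→Gamma; Std2→Beta; Std3→Gamma; Std4→Alpha.
Orbyt's best replies: Alpha→Std1; Beta→Std4; Gamma→Std3.
Only (Gamma, Std3) has each player best-responding; Nash payoffs (7, 11).
Nexon's commitment gain: 8 − 7 = 1.

1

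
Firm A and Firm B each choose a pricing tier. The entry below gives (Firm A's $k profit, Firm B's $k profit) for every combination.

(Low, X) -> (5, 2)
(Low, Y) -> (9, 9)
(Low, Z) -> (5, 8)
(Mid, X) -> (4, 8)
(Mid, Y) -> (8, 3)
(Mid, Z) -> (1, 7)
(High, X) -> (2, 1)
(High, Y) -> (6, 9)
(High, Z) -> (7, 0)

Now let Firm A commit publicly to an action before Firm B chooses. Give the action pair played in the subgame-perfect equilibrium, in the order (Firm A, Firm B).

(Low, Y)

Work backward from Firm B's decision.
- Low: Firm B compares 2, 9, 8 and picks Y; Firm A would get 9.
- Mid: Firm B compares 8, 3, 7 and picks X; Firm A would get 4.
- High: Firm B compares 1, 9, 0 and picks Y; Firm A would get 6.
Maximizing over 9, 4, 6, Firm A chooses Low. Subgame-perfect outcome: (Low, Y) with payoffs (9, 9).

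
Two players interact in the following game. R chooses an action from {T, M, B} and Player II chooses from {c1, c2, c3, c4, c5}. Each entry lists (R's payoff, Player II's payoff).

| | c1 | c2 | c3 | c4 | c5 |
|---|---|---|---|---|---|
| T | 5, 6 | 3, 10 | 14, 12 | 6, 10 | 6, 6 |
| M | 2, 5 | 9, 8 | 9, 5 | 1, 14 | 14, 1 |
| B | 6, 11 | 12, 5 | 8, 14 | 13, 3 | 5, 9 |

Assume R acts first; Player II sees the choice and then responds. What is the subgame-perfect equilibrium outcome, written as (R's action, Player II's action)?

Solve by backward induction (R leads).
- T: Player II compares 6, 10, 12, 10, 6 and picks c3; R would get 14.
- M: Player II compares 5, 8, 5, 14, 1 and picks c4; R would get 1.
- B: Player II compares 11, 5, 14, 3, 9 and picks c3; R would get 8.
Maximizing over 14, 1, 8, R chooses T. Subgame-perfect outcome: (T, c3) with payoffs (14, 12).

(T, c3)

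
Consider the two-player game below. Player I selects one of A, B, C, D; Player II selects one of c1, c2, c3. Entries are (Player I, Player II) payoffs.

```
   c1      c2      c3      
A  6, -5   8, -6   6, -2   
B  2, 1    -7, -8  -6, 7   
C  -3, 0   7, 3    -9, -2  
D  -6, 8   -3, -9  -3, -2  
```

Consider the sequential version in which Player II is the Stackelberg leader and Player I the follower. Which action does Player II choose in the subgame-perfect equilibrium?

Backward induction with Player II moving first.
- c1: BR = A, leader payoff -5.
- c2: BR = A, leader payoff -6.
- c3: BR = A, leader payoff -2.
Among -5, -6, -2, the best is -2 at c3. Subgame-perfect outcome: (A, c3) with payoffs (6, -2).

c3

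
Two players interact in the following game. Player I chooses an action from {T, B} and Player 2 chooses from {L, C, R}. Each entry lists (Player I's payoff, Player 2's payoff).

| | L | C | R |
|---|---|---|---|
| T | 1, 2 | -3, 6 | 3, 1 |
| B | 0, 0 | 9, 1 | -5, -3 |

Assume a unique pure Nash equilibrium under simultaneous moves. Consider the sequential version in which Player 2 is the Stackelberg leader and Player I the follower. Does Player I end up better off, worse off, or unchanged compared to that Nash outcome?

Backward induction with Player 2 moving first.
- L → Player I plays T (best of 1, 0); Player 2 gets 2.
- C → Player I plays B (best of -3, 9); Player 2 gets 1.
- R → Player I plays T (best of 3, -5); Player 2 gets 1.
Maximizing over 2, 1, 1, Player 2 chooses L. Subgame-perfect outcome: (T, L) with payoffs (1, 2).
For the simultaneous game, intersect best replies.
Player I's best replies: L→T; C→B; R→T.
Player 2's best replies: T→C; B→C.
Only (B, C) has each player best-responding; Nash payoffs (9, 1).
Player I earns 1 sequentially versus 9 at the Nash outcome: worse off.

worse off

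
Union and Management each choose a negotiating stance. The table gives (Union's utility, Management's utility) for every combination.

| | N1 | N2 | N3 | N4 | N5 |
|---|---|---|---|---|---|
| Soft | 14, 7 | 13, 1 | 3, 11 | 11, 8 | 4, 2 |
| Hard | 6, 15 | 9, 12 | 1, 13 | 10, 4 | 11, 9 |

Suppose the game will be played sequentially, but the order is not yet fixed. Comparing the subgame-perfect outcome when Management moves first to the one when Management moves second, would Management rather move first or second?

If Union leads: Management's best replies are Soft→N3, Hard→N1; Union's induced payoffs 3, 6; outcome (Hard, N1), payoffs (6, 15).
If Management leads: Union's best replies are N1→Soft, N2→Soft, N3→Soft, N4→Soft, N5→Hard; Management's induced payoffs 7, 1, 11, 8, 9; outcome (Soft, N3), payoffs (3, 11).
Management gets 11 moving first and 15 moving second, so Management prefers to move second.

second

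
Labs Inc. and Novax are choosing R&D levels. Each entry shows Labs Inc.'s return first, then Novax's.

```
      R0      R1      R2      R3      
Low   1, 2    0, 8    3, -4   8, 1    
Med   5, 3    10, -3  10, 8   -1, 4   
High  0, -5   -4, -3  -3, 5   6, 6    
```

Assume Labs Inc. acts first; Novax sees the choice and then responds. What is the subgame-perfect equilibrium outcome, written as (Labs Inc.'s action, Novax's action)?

(Med, R2)

Backward induction with Labs Inc. moving first.
- Low → Novax plays R1 (best of 2, 8, -4, 1); Labs Inc. gets 0.
- Med → Novax plays R2 (best of 3, -3, 8, 4); Labs Inc. gets 10.
- High → Novax plays R3 (best of -5, -3, 5, 6); Labs Inc. gets 6.
Among 0, 10, 6, the best is 10 at Med. Subgame-perfect outcome: (Med, R2) with payoffs (10, 8).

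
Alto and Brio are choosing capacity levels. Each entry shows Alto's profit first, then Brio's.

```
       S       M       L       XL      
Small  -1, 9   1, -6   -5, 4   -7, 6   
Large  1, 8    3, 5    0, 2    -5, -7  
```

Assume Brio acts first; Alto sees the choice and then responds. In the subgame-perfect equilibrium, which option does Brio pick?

Backward induction with Brio moving first.
- S: BR = Large, leader payoff 8.
- M: BR = Large, leader payoff 5.
- L: BR = Large, leader payoff 2.
- XL: BR = Large, leader payoff -7.
Among 8, 5, 2, -7, the best is 8 at S. Subgame-perfect outcome: (Large, S) with payoffs (1, 8).

S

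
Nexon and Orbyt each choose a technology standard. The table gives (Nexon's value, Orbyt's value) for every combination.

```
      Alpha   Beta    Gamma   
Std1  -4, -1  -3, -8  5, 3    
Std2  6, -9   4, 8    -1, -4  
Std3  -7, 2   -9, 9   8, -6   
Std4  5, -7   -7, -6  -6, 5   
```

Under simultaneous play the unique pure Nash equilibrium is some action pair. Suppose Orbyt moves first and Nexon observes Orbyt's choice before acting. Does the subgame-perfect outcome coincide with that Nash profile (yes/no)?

yes

Nexon best-responds to each possible Orbyt move:
- Alpha → Nexon plays Std2 (best of -4, 6, -7, 5); Orbyt gets -9.
- Beta → Nexon plays Std2 (best of -3, 4, -9, -7); Orbyt gets 8.
- Gamma → Nexon plays Std3 (best of 5, -1, 8, -6); Orbyt gets -6.
Among -9, 8, -6, the best is 8 at Beta. Subgame-perfect outcome: (Std2, Beta) with payoffs (4, 8).
Now find the simultaneous Nash equilibrium.
Nexon's best replies: Alpha→Std2; Beta→Std2; Gamma→Std3.
Orbyt's best replies: Std1→Gamma; Std2→Beta; Std3→Beta; Std4→Gamma.
The unique mutual best reply is (Std2, Beta), giving (4, 8).
Sequential outcome (Std2, Beta) coincides with the Nash profile (Std2, Beta).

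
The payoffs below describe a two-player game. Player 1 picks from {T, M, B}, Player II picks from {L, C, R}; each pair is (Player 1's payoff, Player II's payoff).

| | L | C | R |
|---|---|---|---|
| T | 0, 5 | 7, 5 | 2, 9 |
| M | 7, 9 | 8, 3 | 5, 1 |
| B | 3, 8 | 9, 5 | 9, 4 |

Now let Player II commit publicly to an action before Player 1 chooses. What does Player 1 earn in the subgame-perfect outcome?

Player 1 best-responds to each possible Player II move:
- L: Player 1 compares 0, 7, 3 and picks M; Player II would get 9.
- C: Player 1 compares 7, 8, 9 and picks B; Player II would get 5.
- R: Player 1 compares 2, 5, 9 and picks B; Player II would get 4.
Among 9, 5, 4, the best is 9 at L. Subgame-perfect outcome: (M, L) with payoffs (7, 9).

7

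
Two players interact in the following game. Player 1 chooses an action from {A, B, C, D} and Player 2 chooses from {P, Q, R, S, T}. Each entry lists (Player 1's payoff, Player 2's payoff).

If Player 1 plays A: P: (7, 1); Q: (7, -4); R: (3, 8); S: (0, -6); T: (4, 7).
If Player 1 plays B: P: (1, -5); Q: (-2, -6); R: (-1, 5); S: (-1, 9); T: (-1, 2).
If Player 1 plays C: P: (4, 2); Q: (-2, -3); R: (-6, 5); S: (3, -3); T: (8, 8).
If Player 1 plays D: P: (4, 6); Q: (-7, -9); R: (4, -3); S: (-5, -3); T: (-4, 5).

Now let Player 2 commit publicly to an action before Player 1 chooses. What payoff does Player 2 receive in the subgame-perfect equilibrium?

Solve by backward induction (Player 2 leads).
- P: Player 1 compares 7, 1, 4, 4 and picks A; Player 2 would get 1.
- Q: Player 1 compares 7, -2, -2, -7 and picks A; Player 2 would get -4.
- R: Player 1 compares 3, -1, -6, 4 and picks D; Player 2 would get -3.
- S: Player 1 compares 0, -1, 3, -5 and picks C; Player 2 would get -3.
- T: Player 1 compares 4, -1, 8, -4 and picks C; Player 2 would get 8.
Maximizing over 1, -4, -3, -3, 8, Player 2 chooses T. Subgame-perfect outcome: (C, T) with payoffs (8, 8).

8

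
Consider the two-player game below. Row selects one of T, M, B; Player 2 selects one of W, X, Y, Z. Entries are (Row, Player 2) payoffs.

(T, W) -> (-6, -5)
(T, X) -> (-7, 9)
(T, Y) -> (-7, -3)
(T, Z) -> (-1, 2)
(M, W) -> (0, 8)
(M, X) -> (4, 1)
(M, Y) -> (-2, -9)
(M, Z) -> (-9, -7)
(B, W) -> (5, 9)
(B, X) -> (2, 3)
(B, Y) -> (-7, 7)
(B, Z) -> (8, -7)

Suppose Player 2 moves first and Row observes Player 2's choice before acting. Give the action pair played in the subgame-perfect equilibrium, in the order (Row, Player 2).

Solve by backward induction (Player 2 leads).
- W: BR = B, leader payoff 9.
- X: BR = M, leader payoff 1.
- Y: BR = M, leader payoff -9.
- Z: BR = B, leader payoff -7.
Among 9, 1, -9, -7, the best is 9 at W. Subgame-perfect outcome: (B, W) with payoffs (5, 9).

(B, W)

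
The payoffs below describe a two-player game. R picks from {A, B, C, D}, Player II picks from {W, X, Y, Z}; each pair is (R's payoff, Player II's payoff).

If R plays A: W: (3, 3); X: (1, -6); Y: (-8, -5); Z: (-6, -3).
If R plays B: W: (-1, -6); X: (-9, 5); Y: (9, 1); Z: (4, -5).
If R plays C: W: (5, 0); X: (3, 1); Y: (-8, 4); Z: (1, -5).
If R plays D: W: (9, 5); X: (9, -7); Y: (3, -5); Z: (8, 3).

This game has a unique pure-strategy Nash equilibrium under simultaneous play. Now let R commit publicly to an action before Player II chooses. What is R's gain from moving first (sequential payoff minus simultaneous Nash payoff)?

Solve by backward induction (R leads).
- A: Player II compares 3, -6, -5, -3 and picks W; R would get 3.
- B: Player II compares -6, 5, 1, -5 and picks X; R would get -9.
- C: Player II compares 0, 1, 4, -5 and picks Y; R would get -8.
- D: Player II compares 5, -7, -5, 3 and picks W; R would get 9.
R's induced payoffs are 3, -9, -8, 9, so R commits to D. Subgame-perfect outcome: (D, W) with payoffs (9, 5).
For the simultaneous game, intersect best replies.
R's best replies: W→D; X→D; Y→B; Z→D.
Player II's best replies: A→W; B→X; C→Y; D→W.
The unique mutual best reply is (D, W), giving (9, 5).
R's commitment gain: 9 − 9 = 0.

0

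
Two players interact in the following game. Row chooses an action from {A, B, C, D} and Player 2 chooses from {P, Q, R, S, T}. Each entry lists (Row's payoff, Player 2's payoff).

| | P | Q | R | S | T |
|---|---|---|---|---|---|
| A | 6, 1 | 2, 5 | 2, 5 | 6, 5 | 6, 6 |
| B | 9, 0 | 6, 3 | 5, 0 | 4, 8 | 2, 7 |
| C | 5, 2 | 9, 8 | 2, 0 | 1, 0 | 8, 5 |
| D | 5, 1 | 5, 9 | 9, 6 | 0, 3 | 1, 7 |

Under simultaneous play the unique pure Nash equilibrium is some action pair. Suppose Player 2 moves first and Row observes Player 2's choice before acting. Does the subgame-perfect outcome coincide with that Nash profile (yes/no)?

Work backward from Row's decision.
- P: Row compares 6, 9, 5, 5 and picks B; Player 2 would get 0.
- Q: Row compares 2, 6, 9, 5 and picks C; Player 2 would get 8.
- R: Row compares 2, 5, 2, 9 and picks D; Player 2 would get 6.
- S: Row compares 6, 4, 1, 0 and picks A; Player 2 would get 5.
- T: Row compares 6, 2, 8, 1 and picks C; Player 2 would get 5.
Maximizing over 0, 8, 6, 5, 5, Player 2 chooses Q. Subgame-perfect outcome: (C, Q) with payoffs (9, 8).
Under simultaneous play:
Row's best replies: P→B; Q→C; R→D; S→A; T→C.
Player 2's best replies: A→T; B→S; C→Q; D→Q.
The unique mutual best reply is (C, Q), giving (9, 8).
Sequential outcome (C, Q) coincides with the Nash profile (C, Q).

yes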